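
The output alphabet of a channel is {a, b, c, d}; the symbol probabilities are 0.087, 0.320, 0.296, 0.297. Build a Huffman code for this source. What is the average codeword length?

2 bits/symbol

Repeatedly combine the two least-probable nodes; the expected code length is the sum of the merged weights.
merge 87/1000 + 37/125 → 383/1000
merge 297/1000 + 8/25 → 617/1000
merge 383/1000 + 617/1000 → 1
L = 383/1000 + 617/1000 + 1 = 2 bits/symbol.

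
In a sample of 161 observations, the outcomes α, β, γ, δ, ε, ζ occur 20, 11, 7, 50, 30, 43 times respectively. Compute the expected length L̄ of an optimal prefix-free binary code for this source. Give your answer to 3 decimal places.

Probabilities are the counts divided by 161.
Repeatedly combine the two least-probable nodes; the expected code length is the sum of the merged weights.
merge 1/23 + 11/161 → 18/161
merge 18/161 + 20/161 → 38/161
merge 30/161 + 38/161 → 68/161
merge 43/161 + 50/161 → 93/161
merge 68/161 + 93/161 → 1
L = 18/161 + 38/161 + 68/161 + 93/161 + 1 = 54/23 ≈ 2.348 bits/symbol.

2.348 bits/symbol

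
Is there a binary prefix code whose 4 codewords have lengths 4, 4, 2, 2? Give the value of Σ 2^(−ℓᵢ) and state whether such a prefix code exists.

0.625; yes

With common denominator 2^4 = 16: Σ 2^(−ℓᵢ) = 1/16 + 1/16 + 4/16 + 4/16 = 10/16 = 0.625.
Kraft's inequality requires Σ ≤ 1; here Σ = 0.625 ≤ 1, so such a prefix code exists.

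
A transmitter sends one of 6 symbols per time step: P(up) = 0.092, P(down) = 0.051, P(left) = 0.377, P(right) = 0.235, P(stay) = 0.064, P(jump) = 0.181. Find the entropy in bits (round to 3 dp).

2.257 bits

H = −Σ pᵢ log₂ pᵢ.
−0.092·log₂(0.092) = 0.3167
−0.051·log₂(0.051) = 0.2190
−0.377·log₂(0.377) = 0.5306
−0.235·log₂(0.235) = 0.4910
−0.064·log₂(0.064) = 0.2538
−0.181·log₂(0.181) = 0.4463
Sum ≈ 2.2573 → 2.257 bits.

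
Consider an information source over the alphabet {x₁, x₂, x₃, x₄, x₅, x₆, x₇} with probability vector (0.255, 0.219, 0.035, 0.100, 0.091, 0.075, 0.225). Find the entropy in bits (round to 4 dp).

2.5632 bits

H = −Σ pᵢ log₂ pᵢ.
−0.255·log₂(0.255) = 0.5027
−0.219·log₂(0.219) = 0.4798
−0.035·log₂(0.035) = 0.1693
−0.100·log₂(0.100) = 0.3322
−0.091·log₂(0.091) = 0.3147
−0.075·log₂(0.075) = 0.2803
−0.225·log₂(0.225) = 0.4842
Sum ≈ 2.5632 → 2.5632 bits.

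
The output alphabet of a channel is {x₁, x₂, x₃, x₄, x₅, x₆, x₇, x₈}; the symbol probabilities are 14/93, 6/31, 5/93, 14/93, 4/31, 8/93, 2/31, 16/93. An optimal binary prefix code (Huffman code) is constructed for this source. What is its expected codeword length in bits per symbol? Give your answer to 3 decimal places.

Repeatedly combine the two least-probable nodes; the expected code length is the sum of the merged weights.
merge 5/93 + 2/31 → 11/93
merge 8/93 + 11/93 → 19/93
merge 4/31 + 14/93 → 26/93
merge 14/93 + 16/93 → 10/31
merge 6/31 + 19/93 → 37/93
merge 26/93 + 10/31 → 56/93
merge 37/93 + 56/93 → 1
L = 11/93 + 19/93 + 26/93 + 10/31 + 37/93 + 56/93 + 1 = 272/93 ≈ 2.925 bits/symbol.

2.925 bits/symbol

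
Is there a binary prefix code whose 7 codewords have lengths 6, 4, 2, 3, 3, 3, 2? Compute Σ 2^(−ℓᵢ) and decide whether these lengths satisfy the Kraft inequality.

With common denominator 2^6 = 64: Σ 2^(−ℓᵢ) = 1/64 + 4/64 + 16/64 + 8/64 + 8/64 + 8/64 + 16/64 = 61/64 = 0.953125.
Kraft's inequality requires Σ ≤ 1; here Σ = 0.953125 ≤ 1, so such a prefix code exists.

0.953125; yes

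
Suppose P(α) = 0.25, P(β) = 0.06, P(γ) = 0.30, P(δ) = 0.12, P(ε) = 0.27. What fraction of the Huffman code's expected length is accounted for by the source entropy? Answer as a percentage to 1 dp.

98.2%

Entropy H = −Σ p log₂ p ≈ 2.1417 bits.
Huffman merges: 3/50+3/25→9/50; 9/50+1/4→43/100; 27/100+3/10→57/100; 43/100+57/100→1. L = 109/50 ≈ 2.1800.
Efficiency = H/L = 2.1417/2.1800 = 98.2%.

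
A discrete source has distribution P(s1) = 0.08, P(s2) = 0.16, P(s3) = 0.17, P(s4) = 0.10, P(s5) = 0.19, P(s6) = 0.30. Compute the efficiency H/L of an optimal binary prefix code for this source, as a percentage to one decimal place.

97.9%

Entropy H = −Σ p log₂ p ≈ 2.4576 bits.
Huffman merges: 2/25+1/10→9/50; 4/25+17/100→33/100; 9/50+19/100→37/100; 3/10+33/100→63/100; 37/100+63/100→1. L = 251/100 ≈ 2.5100.
Efficiency = H/L = 2.4576/2.5100 = 97.9%.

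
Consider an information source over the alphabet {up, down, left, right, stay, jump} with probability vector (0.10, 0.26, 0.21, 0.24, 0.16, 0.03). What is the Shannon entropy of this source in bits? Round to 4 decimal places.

H = −Σ pᵢ log₂ pᵢ.
−0.10·log₂(0.10) = 0.3322
−0.26·log₂(0.26) = 0.5053
−0.21·log₂(0.21) = 0.4728
−0.24·log₂(0.24) = 0.4941
−0.16·log₂(0.16) = 0.4230
−0.03·log₂(0.03) = 0.1518
Sum ≈ 2.3792 → 2.3792 bits.

2.3792 bits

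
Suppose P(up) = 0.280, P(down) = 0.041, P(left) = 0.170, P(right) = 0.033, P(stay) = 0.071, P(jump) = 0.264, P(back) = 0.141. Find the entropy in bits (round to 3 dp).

2.477 bits

H = −Σ pᵢ log₂ pᵢ.
−0.280·log₂(0.280) = 0.5142
−0.041·log₂(0.041) = 0.1889
−0.170·log₂(0.170) = 0.4346
−0.033·log₂(0.033) = 0.1624
−0.071·log₂(0.071) = 0.2709
−0.264·log₂(0.264) = 0.5072
−0.141·log₂(0.141) = 0.3985
Sum ≈ 2.4768 → 2.477 bits.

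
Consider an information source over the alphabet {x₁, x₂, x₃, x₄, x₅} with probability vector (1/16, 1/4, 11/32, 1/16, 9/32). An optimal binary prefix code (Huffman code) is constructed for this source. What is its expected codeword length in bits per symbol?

2.125 bits/symbol

Repeatedly combine the two least-probable nodes; the expected code length is the sum of the merged weights.
merge 1/16 + 1/16 → 1/8
merge 1/8 + 1/4 → 3/8
merge 9/32 + 11/32 → 5/8
merge 3/8 + 5/8 → 1
L = 1/8 + 3/8 + 5/8 + 1 = 17/8 = 2.125 bits/symbol.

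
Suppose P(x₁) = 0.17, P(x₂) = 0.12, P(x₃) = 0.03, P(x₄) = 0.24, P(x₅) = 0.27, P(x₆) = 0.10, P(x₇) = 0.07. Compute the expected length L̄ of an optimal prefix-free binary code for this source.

2.59 bits/symbol

Repeatedly combine the two least-probable nodes; the expected code length is the sum of the merged weights.
merge 3/100 + 7/100 → 1/10
merge 1/10 + 1/10 → 1/5
merge 3/25 + 17/100 → 29/100
merge 1/5 + 6/25 → 11/25
merge 27/100 + 29/100 → 14/25
merge 11/25 + 14/25 → 1
L = 1/10 + 1/5 + 29/100 + 11/25 + 14/25 + 1 = 259/100 = 2.59 bits/symbol.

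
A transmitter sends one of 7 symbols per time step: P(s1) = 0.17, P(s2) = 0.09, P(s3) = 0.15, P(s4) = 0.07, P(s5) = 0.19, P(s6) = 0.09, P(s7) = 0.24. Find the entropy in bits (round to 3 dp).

2.688 bits

H = −Σ pᵢ log₂ pᵢ.
−0.17·log₂(0.17) = 0.4346
−0.09·log₂(0.09) = 0.3127
−0.15·log₂(0.15) = 0.4105
−0.07·log₂(0.07) = 0.2686
−0.19·log₂(0.19) = 0.4552
−0.09·log₂(0.09) = 0.3127
−0.24·log₂(0.24) = 0.4941
Sum ≈ 2.6884 → 2.688 bits.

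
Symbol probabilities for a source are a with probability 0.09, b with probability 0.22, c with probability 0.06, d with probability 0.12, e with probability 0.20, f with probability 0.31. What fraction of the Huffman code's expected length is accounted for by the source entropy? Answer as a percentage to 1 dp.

98.8%

Entropy H = −Σ p log₂ p ≈ 2.3920 bits.
Huffman merges: 3/50+9/100→3/20; 3/25+3/20→27/100; 1/5+11/50→21/50; 27/100+31/100→29/50; 21/50+29/50→1. L = 121/50 ≈ 2.4200.
Efficiency = H/L = 2.3920/2.4200 = 98.8%.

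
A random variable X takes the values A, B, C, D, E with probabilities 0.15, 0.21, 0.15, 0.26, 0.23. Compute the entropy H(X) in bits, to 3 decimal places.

2.287 bits

H = −Σ pᵢ log₂ pᵢ.
−0.15·log₂(0.15) = 0.4105
−0.21·log₂(0.21) = 0.4728
−0.15·log₂(0.15) = 0.4105
−0.26·log₂(0.26) = 0.5053
−0.23·log₂(0.23) = 0.4877
Sum ≈ 2.2869 → 2.287 bits.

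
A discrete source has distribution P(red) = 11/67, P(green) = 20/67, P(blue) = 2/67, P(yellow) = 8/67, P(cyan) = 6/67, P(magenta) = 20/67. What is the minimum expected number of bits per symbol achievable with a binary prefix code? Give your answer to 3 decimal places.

2.358 bits/symbol

Repeatedly combine the two least-probable nodes; the expected code length is the sum of the merged weights.
merge 2/67 + 6/67 → 8/67
merge 8/67 + 8/67 → 16/67
merge 11/67 + 16/67 → 27/67
merge 20/67 + 20/67 → 40/67
merge 27/67 + 40/67 → 1
L = 8/67 + 16/67 + 27/67 + 40/67 + 1 = 158/67 ≈ 2.358 bits/symbol.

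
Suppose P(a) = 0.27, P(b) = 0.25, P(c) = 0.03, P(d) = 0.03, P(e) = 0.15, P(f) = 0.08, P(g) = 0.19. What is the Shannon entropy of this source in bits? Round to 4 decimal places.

H = −Σ pᵢ log₂ pᵢ.
−0.27·log₂(0.27) = 0.5100
−0.25·log₂(0.25) = 0.5000
−0.03·log₂(0.03) = 0.1518
−0.03·log₂(0.03) = 0.1518
−0.15·log₂(0.15) = 0.4105
−0.08·log₂(0.08) = 0.2915
−0.19·log₂(0.19) = 0.4552
Sum ≈ 2.4708 → 2.4708 bits.

2.4708 bits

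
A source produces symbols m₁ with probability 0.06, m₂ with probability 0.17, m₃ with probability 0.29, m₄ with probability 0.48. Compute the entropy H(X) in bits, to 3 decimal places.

H = −Σ pᵢ log₂ pᵢ.
−0.06·log₂(0.06) = 0.2435
−0.17·log₂(0.17) = 0.4346
−0.29·log₂(0.29) = 0.5179
−0.48·log₂(0.48) = 0.5083
Sum ≈ 1.7043 → 1.704 bits.

1.704 bits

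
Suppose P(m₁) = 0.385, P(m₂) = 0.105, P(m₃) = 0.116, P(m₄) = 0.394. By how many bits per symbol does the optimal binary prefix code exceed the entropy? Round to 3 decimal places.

0.065 bits

Entropy H = −Σ p log₂ p ≈ 1.7615 bits.
Huffman merges: 21/200+29/250→221/1000; 221/1000+77/200→303/500; 197/500+303/500→1. L = 1827/1000 ≈ 1.8270.
L − H = 1.8270 − 1.7615 = 0.065 bits.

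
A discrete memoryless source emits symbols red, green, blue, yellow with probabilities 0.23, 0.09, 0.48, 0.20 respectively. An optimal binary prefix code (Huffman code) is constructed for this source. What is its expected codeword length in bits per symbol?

1.81 bits/symbol

Repeatedly combine the two least-probable nodes; the expected code length is the sum of the merged weights.
merge 9/100 + 1/5 → 29/100
merge 23/100 + 29/100 → 13/25
merge 12/25 + 13/25 → 1
L = 29/100 + 13/25 + 1 = 181/100 = 1.81 bits/symbol.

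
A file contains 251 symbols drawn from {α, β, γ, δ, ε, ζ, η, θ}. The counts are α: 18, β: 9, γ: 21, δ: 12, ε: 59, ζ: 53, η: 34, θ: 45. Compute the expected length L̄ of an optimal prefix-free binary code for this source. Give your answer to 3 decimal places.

Probabilities are the counts divided by 251.
Repeatedly combine the two least-probable nodes; the expected code length is the sum of the merged weights.
merge 9/251 + 12/251 → 21/251
merge 18/251 + 21/251 → 39/251
merge 21/251 + 34/251 → 55/251
merge 39/251 + 45/251 → 84/251
merge 53/251 + 55/251 → 108/251
merge 59/251 + 84/251 → 143/251
merge 108/251 + 143/251 → 1
L = 21/251 + 39/251 + 55/251 + 84/251 + 108/251 + 143/251 + 1 = 701/251 ≈ 2.793 bits/symbol.

2.793 bits/symbol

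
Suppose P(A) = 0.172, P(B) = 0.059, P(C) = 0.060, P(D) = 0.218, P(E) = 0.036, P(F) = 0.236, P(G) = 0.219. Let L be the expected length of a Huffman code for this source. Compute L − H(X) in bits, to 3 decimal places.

Entropy H = −Σ p log₂ p ≈ 2.5444 bits.
Huffman merges: 9/250+59/1000→19/200; 3/50+19/200→31/200; 31/200+43/250→327/1000; 109/500+219/1000→437/1000; 59/250+327/1000→563/1000; 437/1000+563/1000→1. L = 2577/1000 ≈ 2.5770.
L − H = 2.5770 − 2.5444 = 0.033 bits.

0.033 bits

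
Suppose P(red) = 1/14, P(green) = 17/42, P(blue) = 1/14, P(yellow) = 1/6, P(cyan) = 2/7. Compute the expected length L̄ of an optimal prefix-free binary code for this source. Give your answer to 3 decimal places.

2.048 bits/symbol

Repeatedly combine the two least-probable nodes; the expected code length is the sum of the merged weights.
merge 1/14 + 1/14 → 1/7
merge 1/7 + 1/6 → 13/42
merge 2/7 + 13/42 → 25/42
merge 17/42 + 25/42 → 1
L = 1/7 + 13/42 + 25/42 + 1 = 43/21 ≈ 2.048 bits/symbol.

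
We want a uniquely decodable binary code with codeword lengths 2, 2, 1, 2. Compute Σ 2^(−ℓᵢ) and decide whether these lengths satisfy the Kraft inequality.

With common denominator 2^2 = 4: Σ 2^(−ℓᵢ) = 1/4 + 1/4 + 2/4 + 1/4 = 5/4 = 1.25.
Kraft's inequality requires Σ ≤ 1; here Σ = 1.25 > 1, so no such prefix code exists.

1.25; no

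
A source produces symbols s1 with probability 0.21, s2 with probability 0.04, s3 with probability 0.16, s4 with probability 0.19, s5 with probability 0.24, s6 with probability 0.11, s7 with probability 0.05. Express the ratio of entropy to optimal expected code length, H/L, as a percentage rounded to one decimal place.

Entropy H = −Σ p log₂ p ≈ 2.5973 bits.
Huffman merges: 1/25+1/20→9/100; 9/100+11/100→1/5; 4/25+19/100→7/20; 1/5+21/100→41/100; 6/25+7/20→59/100; 41/100+59/100→1. L = 66/25 ≈ 2.6400.
Efficiency = H/L = 2.5973/2.6400 = 98.4%.

98.4%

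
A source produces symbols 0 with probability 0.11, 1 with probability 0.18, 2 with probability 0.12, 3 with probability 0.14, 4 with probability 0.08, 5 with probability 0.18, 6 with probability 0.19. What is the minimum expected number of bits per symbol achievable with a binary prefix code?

2.81 bits/symbol

Repeatedly combine the two least-probable nodes; the expected code length is the sum of the merged weights.
merge 2/25 + 11/100 → 19/100
merge 3/25 + 7/50 → 13/50
merge 9/50 + 9/50 → 9/25
merge 19/100 + 19/100 → 19/50
merge 13/50 + 9/25 → 31/50
merge 19/50 + 31/50 → 1
L = 19/100 + 13/50 + 9/25 + 19/50 + 31/50 + 1 = 281/100 = 2.81 bits/symbol.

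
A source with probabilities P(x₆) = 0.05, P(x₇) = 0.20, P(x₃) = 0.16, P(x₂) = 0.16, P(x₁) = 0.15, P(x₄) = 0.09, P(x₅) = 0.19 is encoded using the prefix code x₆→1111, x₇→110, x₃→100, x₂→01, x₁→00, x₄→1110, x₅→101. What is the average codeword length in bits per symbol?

2.83 bits/symbol

L̄ = Σ pᵢ·ℓᵢ = 0.05·4 + 0.20·3 + 0.16·3 + 0.16·2 + 0.15·2 + 0.09·4 + 0.19·3 = 2.83 bits/symbol.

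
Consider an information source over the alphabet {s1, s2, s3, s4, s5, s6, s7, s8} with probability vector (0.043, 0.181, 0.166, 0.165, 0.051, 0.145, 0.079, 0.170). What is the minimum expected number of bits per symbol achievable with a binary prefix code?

2.913 bits/symbol

Repeatedly combine the two least-probable nodes; the expected code length is the sum of the merged weights.
merge 43/1000 + 51/1000 → 47/500
merge 79/1000 + 47/500 → 173/1000
merge 29/200 + 33/200 → 31/100
merge 83/500 + 17/100 → 42/125
merge 173/1000 + 181/1000 → 177/500
merge 31/100 + 42/125 → 323/500
merge 177/500 + 323/500 → 1
L = 47/500 + 173/1000 + 31/100 + 42/125 + 177/500 + 323/500 + 1 = 2913/1000 = 2.913 bits/symbol.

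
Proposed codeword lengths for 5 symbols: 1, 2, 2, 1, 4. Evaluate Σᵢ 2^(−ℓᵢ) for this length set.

1.5625

With common denominator 2^4 = 16: Σ 2^(−ℓᵢ) = 8/16 + 4/16 + 4/16 + 8/16 + 1/16 = 25/16 = 1.5625.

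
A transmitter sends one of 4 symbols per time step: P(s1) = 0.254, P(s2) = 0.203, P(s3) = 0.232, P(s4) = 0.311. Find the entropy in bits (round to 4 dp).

H = −Σ pᵢ log₂ pᵢ.
−0.254·log₂(0.254) = 0.5022
−0.203·log₂(0.203) = 0.4670
−0.232·log₂(0.232) = 0.4890
−0.311·log₂(0.311) = 0.5240
Sum ≈ 1.9822 → 1.9822 bits.

1.9822 bits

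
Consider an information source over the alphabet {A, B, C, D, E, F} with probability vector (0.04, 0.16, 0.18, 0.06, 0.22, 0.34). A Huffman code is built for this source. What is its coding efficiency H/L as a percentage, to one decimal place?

97.8%

Entropy H = −Σ p log₂ p ≈ 2.3074 bits.
Huffman merges: 1/25+3/50→1/10; 1/10+4/25→13/50; 9/50+11/50→2/5; 13/50+17/50→3/5; 2/5+3/5→1. L = 59/25 ≈ 2.3600.
Efficiency = H/L = 2.3074/2.3600 = 97.8%.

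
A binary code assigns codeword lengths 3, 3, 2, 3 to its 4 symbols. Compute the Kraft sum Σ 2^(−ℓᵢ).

0.625

With common denominator 2^3 = 8: Σ 2^(−ℓᵢ) = 1/8 + 1/8 + 2/8 + 1/8 = 5/8 = 0.625.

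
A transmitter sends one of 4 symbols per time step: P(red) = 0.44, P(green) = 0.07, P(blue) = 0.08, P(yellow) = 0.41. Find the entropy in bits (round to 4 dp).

1.6086 bits

H = −Σ pᵢ log₂ pᵢ.
−0.44·log₂(0.44) = 0.5211
−0.07·log₂(0.07) = 0.2686
−0.08·log₂(0.08) = 0.2915
−0.41·log₂(0.41) = 0.5274
Sum ≈ 1.6086 → 1.6086 bits.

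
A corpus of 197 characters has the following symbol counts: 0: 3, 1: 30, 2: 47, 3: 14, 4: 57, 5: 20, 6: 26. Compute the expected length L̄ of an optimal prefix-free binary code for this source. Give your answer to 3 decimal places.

Probabilities are the counts divided by 197.
Repeatedly combine the two least-probable nodes; the expected code length is the sum of the merged weights.
merge 3/197 + 14/197 → 17/197
merge 17/197 + 20/197 → 37/197
merge 26/197 + 30/197 → 56/197
merge 37/197 + 47/197 → 84/197
merge 56/197 + 57/197 → 113/197
merge 84/197 + 113/197 → 1
L = 17/197 + 37/197 + 56/197 + 84/197 + 113/197 + 1 = 504/197 ≈ 2.558 bits/symbol.

2.558 bits/symbol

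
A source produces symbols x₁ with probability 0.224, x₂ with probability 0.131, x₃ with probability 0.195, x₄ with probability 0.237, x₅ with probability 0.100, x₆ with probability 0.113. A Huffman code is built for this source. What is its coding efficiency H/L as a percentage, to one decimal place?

98.8%

Entropy H = −Σ p log₂ p ≈ 2.5074 bits.
Huffman merges: 1/10+113/1000→213/1000; 131/1000+39/200→163/500; 213/1000+28/125→437/1000; 237/1000+163/500→563/1000; 437/1000+563/1000→1. L = 2539/1000 ≈ 2.5390.
Efficiency = H/L = 2.5074/2.5390 = 98.8%.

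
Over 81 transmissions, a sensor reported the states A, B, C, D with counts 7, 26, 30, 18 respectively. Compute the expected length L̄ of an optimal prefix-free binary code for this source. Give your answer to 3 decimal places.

Probabilities are the counts divided by 81.
Repeatedly combine the two least-probable nodes; the expected code length is the sum of the merged weights.
merge 7/81 + 2/9 → 25/81
merge 25/81 + 26/81 → 17/27
merge 10/27 + 17/27 → 1
L = 25/81 + 17/27 + 1 = 157/81 ≈ 1.938 bits/symbol.

1.938 bits/symbol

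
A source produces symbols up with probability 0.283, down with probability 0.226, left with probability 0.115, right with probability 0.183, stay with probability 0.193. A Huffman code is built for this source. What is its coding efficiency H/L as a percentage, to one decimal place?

98.6%

Entropy H = −Σ p log₂ p ≈ 2.2655 bits.
Huffman merges: 23/200+183/1000→149/500; 193/1000+113/500→419/1000; 283/1000+149/500→581/1000; 419/1000+581/1000→1. L = 1149/500 ≈ 2.2980.
Efficiency = H/L = 2.2655/2.2980 = 98.6%.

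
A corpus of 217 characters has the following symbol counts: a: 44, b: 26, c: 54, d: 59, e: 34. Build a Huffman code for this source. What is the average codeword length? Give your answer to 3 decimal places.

Probabilities are the counts divided by 217.
Repeatedly combine the two least-probable nodes; the expected code length is the sum of the merged weights.
merge 26/217 + 34/217 → 60/217
merge 44/217 + 54/217 → 14/31
merge 59/217 + 60/217 → 17/31
merge 14/31 + 17/31 → 1
L = 60/217 + 14/31 + 17/31 + 1 = 494/217 ≈ 2.276 bits/symbol.

2.276 bits/symbol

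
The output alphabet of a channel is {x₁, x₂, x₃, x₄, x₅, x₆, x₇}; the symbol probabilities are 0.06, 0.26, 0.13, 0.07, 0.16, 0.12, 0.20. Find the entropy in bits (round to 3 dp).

H = −Σ pᵢ log₂ pᵢ.
−0.06·log₂(0.06) = 0.2435
−0.26·log₂(0.26) = 0.5053
−0.13·log₂(0.13) = 0.3826
−0.07·log₂(0.07) = 0.2686
−0.16·log₂(0.16) = 0.4230
−0.12·log₂(0.12) = 0.3671
−0.20·log₂(0.20) = 0.4644
Sum ≈ 2.6545 → 2.654 bits.

2.654 bits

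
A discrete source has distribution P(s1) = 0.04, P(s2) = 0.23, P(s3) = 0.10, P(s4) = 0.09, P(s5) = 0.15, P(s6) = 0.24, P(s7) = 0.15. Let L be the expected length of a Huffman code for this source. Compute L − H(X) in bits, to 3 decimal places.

Entropy H = −Σ p log₂ p ≈ 2.6335 bits.
Huffman merges: 1/25+9/100→13/100; 1/10+13/100→23/100; 3/20+3/20→3/10; 23/100+23/100→23/50; 6/25+3/10→27/50; 23/50+27/50→1. L = 133/50 ≈ 2.6600.
L − H = 2.6600 − 2.6335 = 0.027 bits.

0.027 bits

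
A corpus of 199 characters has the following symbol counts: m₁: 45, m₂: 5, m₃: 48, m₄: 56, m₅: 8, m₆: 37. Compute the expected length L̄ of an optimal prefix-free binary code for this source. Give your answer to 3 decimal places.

2.317 bits/symbol

Probabilities are the counts divided by 199.
Repeatedly combine the two least-probable nodes; the expected code length is the sum of the merged weights.
merge 5/199 + 8/199 → 13/199
merge 13/199 + 37/199 → 50/199
merge 45/199 + 48/199 → 93/199
merge 50/199 + 56/199 → 106/199
merge 93/199 + 106/199 → 1
L = 13/199 + 50/199 + 93/199 + 106/199 + 1 = 461/199 ≈ 2.317 bits/symbol.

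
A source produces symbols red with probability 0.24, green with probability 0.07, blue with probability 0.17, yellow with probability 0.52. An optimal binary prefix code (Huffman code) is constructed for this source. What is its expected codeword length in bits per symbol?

1.72 bits/symbol

Repeatedly combine the two least-probable nodes; the expected code length is the sum of the merged weights.
merge 7/100 + 17/100 → 6/25
merge 6/25 + 6/25 → 12/25
merge 12/25 + 13/25 → 1
L = 6/25 + 12/25 + 1 = 43/25 = 1.72 bits/symbol.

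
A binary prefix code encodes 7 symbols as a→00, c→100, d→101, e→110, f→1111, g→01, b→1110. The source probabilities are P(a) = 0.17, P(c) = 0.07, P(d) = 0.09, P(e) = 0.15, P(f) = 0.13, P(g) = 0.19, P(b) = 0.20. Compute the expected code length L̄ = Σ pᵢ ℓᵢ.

2.97 bits/symbol

L̄ = Σ pᵢ·ℓᵢ = 0.17·2 + 0.07·3 + 0.09·3 + 0.15·3 + 0.13·4 + 0.19·2 + 0.20·4 = 2.97 bits/symbol.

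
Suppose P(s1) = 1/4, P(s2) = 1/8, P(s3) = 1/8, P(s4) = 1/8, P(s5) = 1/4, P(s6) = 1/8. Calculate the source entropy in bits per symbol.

2.5 bits

Each probability is a power of 1/2, so log₂(1/p) is an integer.
H = Σ p·log₂(1/p) = 1/4·2 + 1/8·3 + 1/8·3 + 1/8·3 + 1/4·2 + 1/8·3 = 2.5 bits.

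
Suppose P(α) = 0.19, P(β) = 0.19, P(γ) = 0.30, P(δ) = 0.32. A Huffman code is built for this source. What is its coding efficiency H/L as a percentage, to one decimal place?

Entropy H = −Σ p log₂ p ≈ 1.9576 bits.
Huffman merges: 19/100+19/100→19/50; 3/10+8/25→31/50; 19/50+31/50→1. L = 2 ≈ 2.0000.
Efficiency = H/L = 1.9576/2.0000 = 97.9%.

97.9%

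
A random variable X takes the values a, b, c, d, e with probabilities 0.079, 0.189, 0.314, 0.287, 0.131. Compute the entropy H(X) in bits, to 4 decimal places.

H = −Σ pᵢ log₂ pᵢ.
−0.079·log₂(0.079) = 0.2893
−0.189·log₂(0.189) = 0.4543
−0.314·log₂(0.314) = 0.5247
−0.287·log₂(0.287) = 0.5169
−0.131·log₂(0.131) = 0.3841
Sum ≈ 2.1693 → 2.1693 bits.

2.1693 bits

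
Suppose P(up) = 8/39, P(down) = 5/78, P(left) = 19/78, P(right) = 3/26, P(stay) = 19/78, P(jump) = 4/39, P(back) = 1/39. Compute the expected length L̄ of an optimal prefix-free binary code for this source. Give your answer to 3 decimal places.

2.590 bits/symbol

Repeatedly combine the two least-probable nodes; the expected code length is the sum of the merged weights.
merge 1/39 + 5/78 → 7/78
merge 7/78 + 4/39 → 5/26
merge 3/26 + 5/26 → 4/13
merge 8/39 + 19/78 → 35/78
merge 19/78 + 4/13 → 43/78
merge 35/78 + 43/78 → 1
L = 7/78 + 5/26 + 4/13 + 35/78 + 43/78 + 1 = 101/39 ≈ 2.590 bits/symbol.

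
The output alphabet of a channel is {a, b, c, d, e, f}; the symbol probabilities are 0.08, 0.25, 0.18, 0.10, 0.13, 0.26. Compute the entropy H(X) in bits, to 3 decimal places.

H = −Σ pᵢ log₂ pᵢ.
−0.08·log₂(0.08) = 0.2915
−0.25·log₂(0.25) = 0.5000
−0.18·log₂(0.18) = 0.4453
−0.10·log₂(0.10) = 0.3322
−0.13·log₂(0.13) = 0.3826
−0.26·log₂(0.26) = 0.5053
Sum ≈ 2.4569 → 2.457 bits.

2.457 bits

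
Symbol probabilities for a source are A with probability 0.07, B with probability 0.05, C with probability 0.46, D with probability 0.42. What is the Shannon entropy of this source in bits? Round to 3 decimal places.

H = −Σ pᵢ log₂ pᵢ.
−0.07·log₂(0.07) = 0.2686
−0.05·log₂(0.05) = 0.2161
−0.46·log₂(0.46) = 0.5153
−0.42·log₂(0.42) = 0.5256
Sum ≈ 1.5256 → 1.526 bits.

1.526 bits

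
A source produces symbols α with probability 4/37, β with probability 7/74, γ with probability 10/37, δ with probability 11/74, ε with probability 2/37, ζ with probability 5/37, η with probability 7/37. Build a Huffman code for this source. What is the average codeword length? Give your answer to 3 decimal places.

Repeatedly combine the two least-probable nodes; the expected code length is the sum of the merged weights.
merge 2/37 + 7/74 → 11/74
merge 4/37 + 5/37 → 9/37
merge 11/74 + 11/74 → 11/37
merge 7/37 + 9/37 → 16/37
merge 10/37 + 11/37 → 21/37
merge 16/37 + 21/37 → 1
L = 11/74 + 9/37 + 11/37 + 16/37 + 21/37 + 1 = 199/74 ≈ 2.689 bits/symbol.

2.689 bits/symbol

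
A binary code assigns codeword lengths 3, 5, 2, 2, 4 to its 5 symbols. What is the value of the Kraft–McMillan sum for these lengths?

0.71875

With common denominator 2^5 = 32: Σ 2^(−ℓᵢ) = 4/32 + 1/32 + 8/32 + 8/32 + 2/32 = 23/32 = 0.71875.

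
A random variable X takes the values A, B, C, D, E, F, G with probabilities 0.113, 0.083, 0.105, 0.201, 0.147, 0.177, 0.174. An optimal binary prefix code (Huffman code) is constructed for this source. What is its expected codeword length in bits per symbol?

Repeatedly combine the two least-probable nodes; the expected code length is the sum of the merged weights.
merge 83/1000 + 21/200 → 47/250
merge 113/1000 + 147/1000 → 13/50
merge 87/500 + 177/1000 → 351/1000
merge 47/250 + 201/1000 → 389/1000
merge 13/50 + 351/1000 → 611/1000
merge 389/1000 + 611/1000 → 1
L = 47/250 + 13/50 + 351/1000 + 389/1000 + 611/1000 + 1 = 2799/1000 = 2.799 bits/symbol.

2.799 bits/symbol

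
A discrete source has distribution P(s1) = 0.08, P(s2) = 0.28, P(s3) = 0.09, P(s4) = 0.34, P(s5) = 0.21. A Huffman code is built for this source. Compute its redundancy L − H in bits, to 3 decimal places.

Entropy H = −Σ p log₂ p ≈ 2.1204 bits.
Huffman merges: 2/25+9/100→17/100; 17/100+21/100→19/50; 7/25+17/50→31/50; 19/50+31/50→1. L = 217/100 ≈ 2.1700.
L − H = 2.1700 − 2.1204 = 0.050 bits.

0.050 bits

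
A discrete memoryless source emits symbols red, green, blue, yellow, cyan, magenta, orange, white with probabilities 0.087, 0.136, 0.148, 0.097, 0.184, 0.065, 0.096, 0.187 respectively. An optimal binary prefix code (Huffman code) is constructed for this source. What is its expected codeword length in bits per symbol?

Repeatedly combine the two least-probable nodes; the expected code length is the sum of the merged weights.
merge 13/200 + 87/1000 → 19/125
merge 12/125 + 97/1000 → 193/1000
merge 17/125 + 37/250 → 71/250
merge 19/125 + 23/125 → 42/125
merge 187/1000 + 193/1000 → 19/50
merge 71/250 + 42/125 → 31/50
merge 19/50 + 31/50 → 1
L = 19/125 + 193/1000 + 71/250 + 42/125 + 19/50 + 31/50 + 1 = 593/200 = 2.965 bits/symbol.

2.965 bits/symbol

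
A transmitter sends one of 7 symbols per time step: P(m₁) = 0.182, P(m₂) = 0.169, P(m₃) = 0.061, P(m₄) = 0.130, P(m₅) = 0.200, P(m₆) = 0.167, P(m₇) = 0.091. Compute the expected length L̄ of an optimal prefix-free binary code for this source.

Repeatedly combine the two least-probable nodes; the expected code length is the sum of the merged weights.
merge 61/1000 + 91/1000 → 19/125
merge 13/100 + 19/125 → 141/500
merge 167/1000 + 169/1000 → 42/125
merge 91/500 + 1/5 → 191/500
merge 141/500 + 42/125 → 309/500
merge 191/500 + 309/500 → 1
L = 19/125 + 141/500 + 42/125 + 191/500 + 309/500 + 1 = 277/100 = 2.77 bits/symbol.

2.77 bits/symbol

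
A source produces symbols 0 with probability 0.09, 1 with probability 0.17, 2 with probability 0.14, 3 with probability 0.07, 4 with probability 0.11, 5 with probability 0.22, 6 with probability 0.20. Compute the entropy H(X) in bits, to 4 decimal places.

2.7082 bits

H = −Σ pᵢ log₂ pᵢ.
−0.09·log₂(0.09) = 0.3127
−0.17·log₂(0.17) = 0.4346
−0.14·log₂(0.14) = 0.3971
−0.07·log₂(0.07) = 0.2686
−0.11·log₂(0.11) = 0.3503
−0.22·log₂(0.22) = 0.4806
−0.20·log₂(0.20) = 0.4644
Sum ≈ 2.7082 → 2.7082 bits.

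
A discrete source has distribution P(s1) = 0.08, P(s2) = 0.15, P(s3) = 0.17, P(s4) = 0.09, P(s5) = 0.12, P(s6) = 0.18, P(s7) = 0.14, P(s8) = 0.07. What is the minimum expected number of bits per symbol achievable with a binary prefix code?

Repeatedly combine the two least-probable nodes; the expected code length is the sum of the merged weights.
merge 7/100 + 2/25 → 3/20
merge 9/100 + 3/25 → 21/100
merge 7/50 + 3/20 → 29/100
merge 3/20 + 17/100 → 8/25
merge 9/50 + 21/100 → 39/100
merge 29/100 + 8/25 → 61/100
merge 39/100 + 61/100 → 1
L = 3/20 + 21/100 + 29/100 + 8/25 + 39/100 + 61/100 + 1 = 297/100 = 2.97 bits/symbol.

2.97 bits/symbol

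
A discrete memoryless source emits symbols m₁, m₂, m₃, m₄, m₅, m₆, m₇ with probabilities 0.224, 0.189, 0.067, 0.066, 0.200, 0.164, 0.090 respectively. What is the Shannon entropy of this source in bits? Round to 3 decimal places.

2.663 bits

H = −Σ pᵢ log₂ pᵢ.
−0.224·log₂(0.224) = 0.4835
−0.189·log₂(0.189) = 0.4543
−0.067·log₂(0.067) = 0.2613
−0.066·log₂(0.066) = 0.2588
−0.200·log₂(0.200) = 0.4644
−0.164·log₂(0.164) = 0.4278
−0.090·log₂(0.090) = 0.3127
Sum ≈ 2.6626 → 2.663 bits.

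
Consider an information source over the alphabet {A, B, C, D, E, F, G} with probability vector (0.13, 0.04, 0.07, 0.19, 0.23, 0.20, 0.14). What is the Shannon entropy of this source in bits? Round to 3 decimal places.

H = −Σ pᵢ log₂ pᵢ.
−0.13·log₂(0.13) = 0.3826
−0.04·log₂(0.04) = 0.1858
−0.07·log₂(0.07) = 0.2686
−0.19·log₂(0.19) = 0.4552
−0.23·log₂(0.23) = 0.4877
−0.20·log₂(0.20) = 0.4644
−0.14·log₂(0.14) = 0.3971
Sum ≈ 2.6413 → 2.641 bits.

2.641 bits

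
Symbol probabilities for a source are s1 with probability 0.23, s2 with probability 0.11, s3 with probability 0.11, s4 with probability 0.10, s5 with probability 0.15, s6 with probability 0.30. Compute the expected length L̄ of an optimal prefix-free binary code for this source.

2.47 bits/symbol

Repeatedly combine the two least-probable nodes; the expected code length is the sum of the merged weights.
merge 1/10 + 11/100 → 21/100
merge 11/100 + 3/20 → 13/50
merge 21/100 + 23/100 → 11/25
merge 13/50 + 3/10 → 14/25
merge 11/25 + 14/25 → 1
L = 21/100 + 13/50 + 11/25 + 14/25 + 1 = 247/100 = 2.47 bits/symbol.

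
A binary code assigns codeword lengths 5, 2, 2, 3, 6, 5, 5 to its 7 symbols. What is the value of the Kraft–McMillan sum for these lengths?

0.734375

With common denominator 2^6 = 64: Σ 2^(−ℓᵢ) = 2/64 + 16/64 + 16/64 + 8/64 + 1/64 + 2/64 + 2/64 = 47/64 = 0.734375.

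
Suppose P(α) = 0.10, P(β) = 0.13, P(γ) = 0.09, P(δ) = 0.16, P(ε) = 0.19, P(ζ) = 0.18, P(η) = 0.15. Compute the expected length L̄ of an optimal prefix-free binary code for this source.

Repeatedly combine the two least-probable nodes; the expected code length is the sum of the merged weights.
merge 9/100 + 1/10 → 19/100
merge 13/100 + 3/20 → 7/25
merge 4/25 + 9/50 → 17/50
merge 19/100 + 19/100 → 19/50
merge 7/25 + 17/50 → 31/50
merge 19/50 + 31/50 → 1
L = 19/100 + 7/25 + 17/50 + 19/50 + 31/50 + 1 = 281/100 = 2.81 bits/symbol.

2.81 bits/symbol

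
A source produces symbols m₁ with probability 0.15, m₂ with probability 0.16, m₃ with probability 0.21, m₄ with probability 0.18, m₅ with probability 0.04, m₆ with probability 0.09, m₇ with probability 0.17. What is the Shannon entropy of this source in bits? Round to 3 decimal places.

H = −Σ pᵢ log₂ pᵢ.
−0.15·log₂(0.15) = 0.4105
−0.16·log₂(0.16) = 0.4230
−0.21·log₂(0.21) = 0.4728
−0.18·log₂(0.18) = 0.4453
−0.04·log₂(0.04) = 0.1858
−0.09·log₂(0.09) = 0.3127
−0.17·log₂(0.17) = 0.4346
Sum ≈ 2.6847 → 2.685 bits.

2.685 bits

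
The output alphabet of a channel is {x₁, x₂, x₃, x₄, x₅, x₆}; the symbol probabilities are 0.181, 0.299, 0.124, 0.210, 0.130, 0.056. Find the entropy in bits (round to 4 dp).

H = −Σ pᵢ log₂ pᵢ.
−0.181·log₂(0.181) = 0.4463
−0.299·log₂(0.299) = 0.5208
−0.124·log₂(0.124) = 0.3734
−0.210·log₂(0.210) = 0.4728
−0.130·log₂(0.130) = 0.3826
−0.056·log₂(0.056) = 0.2329
Sum ≈ 2.4289 → 2.4289 bits.

2.4289 bits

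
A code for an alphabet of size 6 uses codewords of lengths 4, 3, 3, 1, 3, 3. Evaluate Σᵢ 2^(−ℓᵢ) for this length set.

1.0625

With common denominator 2^4 = 16: Σ 2^(−ℓᵢ) = 1/16 + 2/16 + 2/16 + 8/16 + 2/16 + 2/16 = 17/16 = 1.0625.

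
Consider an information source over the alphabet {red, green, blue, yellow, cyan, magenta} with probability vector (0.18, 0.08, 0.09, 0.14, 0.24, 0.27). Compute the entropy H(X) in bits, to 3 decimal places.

H = −Σ pᵢ log₂ pᵢ.
−0.18·log₂(0.18) = 0.4453
−0.08·log₂(0.08) = 0.2915
−0.09·log₂(0.09) = 0.3127
−0.14·log₂(0.14) = 0.3971
−0.24·log₂(0.24) = 0.4941
−0.27·log₂(0.27) = 0.5100
Sum ≈ 2.4507 → 2.451 bits.

2.451 bits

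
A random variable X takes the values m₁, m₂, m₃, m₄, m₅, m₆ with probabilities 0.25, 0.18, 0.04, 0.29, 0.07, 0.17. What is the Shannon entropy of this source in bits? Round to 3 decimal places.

2.352 bits

H = −Σ pᵢ log₂ pᵢ.
−0.25·log₂(0.25) = 0.5000
−0.18·log₂(0.18) = 0.4453
−0.04·log₂(0.04) = 0.1858
−0.29·log₂(0.29) = 0.5179
−0.07·log₂(0.07) = 0.2686
−0.17·log₂(0.17) = 0.4346
Sum ≈ 2.3521 → 2.352 bits.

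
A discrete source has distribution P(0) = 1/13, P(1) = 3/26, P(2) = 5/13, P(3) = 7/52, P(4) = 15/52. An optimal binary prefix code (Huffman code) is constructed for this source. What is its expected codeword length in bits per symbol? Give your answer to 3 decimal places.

Repeatedly combine the two least-probable nodes; the expected code length is the sum of the merged weights.
merge 1/13 + 3/26 → 5/26
merge 7/52 + 5/26 → 17/52
merge 15/52 + 17/52 → 8/13
merge 5/13 + 8/13 → 1
L = 5/26 + 17/52 + 8/13 + 1 = 111/52 ≈ 2.135 bits/symbol.

2.135 bits/symbol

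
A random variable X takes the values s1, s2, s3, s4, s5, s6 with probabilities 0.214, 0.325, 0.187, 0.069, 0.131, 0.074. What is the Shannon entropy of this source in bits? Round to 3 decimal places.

H = −Σ pᵢ log₂ pᵢ.
−0.214·log₂(0.214) = 0.4760
−0.325·log₂(0.325) = 0.5270
−0.187·log₂(0.187) = 0.4523
−0.069·log₂(0.069) = 0.2662
−0.131·log₂(0.131) = 0.3841
−0.074·log₂(0.074) = 0.2780
Sum ≈ 2.3836 → 2.384 bits.

2.384 bits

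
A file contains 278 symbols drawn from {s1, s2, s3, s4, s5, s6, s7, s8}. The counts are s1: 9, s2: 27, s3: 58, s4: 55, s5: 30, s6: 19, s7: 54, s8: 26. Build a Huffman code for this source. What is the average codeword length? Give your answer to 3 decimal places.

Probabilities are the counts divided by 278.
Repeatedly combine the two least-probable nodes; the expected code length is the sum of the merged weights.
merge 9/278 + 19/278 → 14/139
merge 13/139 + 27/278 → 53/278
merge 14/139 + 15/139 → 29/139
merge 53/278 + 27/139 → 107/278
merge 55/278 + 29/139 → 113/278
merge 29/139 + 107/278 → 165/278
merge 113/278 + 165/278 → 1
L = 14/139 + 53/278 + 29/139 + 107/278 + 113/278 + 165/278 + 1 = 401/139 ≈ 2.885 bits/symbol.

2.885 bits/symbol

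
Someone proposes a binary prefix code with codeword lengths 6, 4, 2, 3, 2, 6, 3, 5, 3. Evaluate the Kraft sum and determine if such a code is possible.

1; yes

With common denominator 2^6 = 64: Σ 2^(−ℓᵢ) = 1/64 + 4/64 + 16/64 + 8/64 + 16/64 + 1/64 + 8/64 + 2/64 + 8/64 = 64/64 = 1.
Kraft's inequality requires Σ ≤ 1; here Σ = 1 ≤ 1, so such a prefix code exists.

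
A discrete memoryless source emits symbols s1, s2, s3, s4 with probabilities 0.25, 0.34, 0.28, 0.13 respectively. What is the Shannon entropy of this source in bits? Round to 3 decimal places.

H = −Σ pᵢ log₂ pᵢ.
−0.25·log₂(0.25) = 0.5000
−0.34·log₂(0.34) = 0.5292
−0.28·log₂(0.28) = 0.5142
−0.13·log₂(0.13) = 0.3826
Sum ≈ 1.9260 → 1.926 bits.

1.926 bits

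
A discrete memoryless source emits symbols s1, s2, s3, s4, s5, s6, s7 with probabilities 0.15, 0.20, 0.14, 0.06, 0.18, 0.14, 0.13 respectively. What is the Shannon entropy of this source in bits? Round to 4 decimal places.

2.7406 bits

H = −Σ pᵢ log₂ pᵢ.
−0.15·log₂(0.15) = 0.4105
−0.20·log₂(0.20) = 0.4644
−0.14·log₂(0.14) = 0.3971
−0.06·log₂(0.06) = 0.2435
−0.18·log₂(0.18) = 0.4453
−0.14·log₂(0.14) = 0.3971
−0.13·log₂(0.13) = 0.3826
Sum ≈ 2.7406 → 2.7406 bits.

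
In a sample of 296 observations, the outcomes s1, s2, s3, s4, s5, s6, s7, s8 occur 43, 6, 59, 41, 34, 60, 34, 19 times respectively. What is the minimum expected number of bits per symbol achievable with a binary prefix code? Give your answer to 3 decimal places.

2.882 bits/symbol

Probabilities are the counts divided by 296.
Repeatedly combine the two least-probable nodes; the expected code length is the sum of the merged weights.
merge 3/148 + 19/296 → 25/296
merge 25/296 + 17/148 → 59/296
merge 17/148 + 41/296 → 75/296
merge 43/296 + 59/296 → 51/148
merge 59/296 + 15/74 → 119/296
merge 75/296 + 51/148 → 177/296
merge 119/296 + 177/296 → 1
L = 25/296 + 59/296 + 75/296 + 51/148 + 119/296 + 177/296 + 1 = 853/296 ≈ 2.882 bits/symbol.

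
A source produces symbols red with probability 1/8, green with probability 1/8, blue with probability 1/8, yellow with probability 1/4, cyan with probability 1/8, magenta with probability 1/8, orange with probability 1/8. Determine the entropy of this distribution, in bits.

2.75 bits

Each probability is a power of 1/2, so log₂(1/p) is an integer.
H = Σ p·log₂(1/p) = 1/8·3 + 1/8·3 + 1/8·3 + 1/4·2 + 1/8·3 + 1/8·3 + 1/8·3 = 2.75 bits.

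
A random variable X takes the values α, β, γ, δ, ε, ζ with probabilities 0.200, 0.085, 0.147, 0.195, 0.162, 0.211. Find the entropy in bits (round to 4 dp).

H = −Σ pᵢ log₂ pᵢ.
−0.200·log₂(0.200) = 0.4644
−0.085·log₂(0.085) = 0.3023
−0.147·log₂(0.147) = 0.4066
−0.195·log₂(0.195) = 0.4599
−0.162·log₂(0.162) = 0.4254
−0.211·log₂(0.211) = 0.4736
Sum ≈ 2.5322 → 2.5322 bits.

2.5322 bits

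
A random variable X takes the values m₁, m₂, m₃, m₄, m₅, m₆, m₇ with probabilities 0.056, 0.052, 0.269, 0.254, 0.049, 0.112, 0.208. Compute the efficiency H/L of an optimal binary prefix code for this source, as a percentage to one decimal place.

Entropy H = −Σ p log₂ p ≈ 2.5046 bits.
Huffman merges: 49/1000+13/250→101/1000; 7/125+101/1000→157/1000; 14/125+157/1000→269/1000; 26/125+127/500→231/500; 269/1000+269/1000→269/500; 231/500+269/500→1. L = 2527/1000 ≈ 2.5270.
Efficiency = H/L = 2.5046/2.5270 = 99.1%.

99.1%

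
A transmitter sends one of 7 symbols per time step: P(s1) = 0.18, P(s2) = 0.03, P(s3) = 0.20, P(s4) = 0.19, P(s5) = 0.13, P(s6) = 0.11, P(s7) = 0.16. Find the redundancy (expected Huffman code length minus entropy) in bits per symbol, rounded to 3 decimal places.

0.077 bits

Entropy H = −Σ p log₂ p ≈ 2.6726 bits.
Huffman merges: 3/100+11/100→7/50; 13/100+7/50→27/100; 4/25+9/50→17/50; 19/100+1/5→39/100; 27/100+17/50→61/100; 39/100+61/100→1. L = 11/4 ≈ 2.7500.
L − H = 2.7500 − 2.6726 = 0.077 bits.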